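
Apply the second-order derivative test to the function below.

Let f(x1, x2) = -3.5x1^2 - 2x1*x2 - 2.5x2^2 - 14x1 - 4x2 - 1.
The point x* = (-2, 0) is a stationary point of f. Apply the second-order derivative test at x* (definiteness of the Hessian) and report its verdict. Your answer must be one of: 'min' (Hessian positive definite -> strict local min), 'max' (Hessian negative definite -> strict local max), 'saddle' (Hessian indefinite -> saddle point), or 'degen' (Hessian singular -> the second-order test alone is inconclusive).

Compute the Hessian H = grad^2 f:
  H = [[-7, -2], [-2, -5]]
Verify stationarity: grad f(x*) = H x* + g = (0, 0).
Eigenvalues of H: -8.2361, -3.7639.
Both eigenvalues < 0, so H is negative definite -> x* is a strict local max.

max


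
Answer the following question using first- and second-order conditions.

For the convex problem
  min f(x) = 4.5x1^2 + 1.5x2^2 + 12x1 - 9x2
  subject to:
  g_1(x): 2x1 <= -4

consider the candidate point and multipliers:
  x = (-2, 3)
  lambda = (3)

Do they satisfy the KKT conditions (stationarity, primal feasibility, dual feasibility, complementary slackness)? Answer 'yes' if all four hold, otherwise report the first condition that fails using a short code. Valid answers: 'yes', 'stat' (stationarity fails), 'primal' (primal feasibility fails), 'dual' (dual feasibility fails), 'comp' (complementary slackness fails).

Gradient of f: grad f(x) = Q x + c = (-6, 0)
Constraint values g_i(x) = a_i^T x - b_i:
  g_1((-2, 3)) = 0
Stationarity residual: grad f(x) + sum_i lambda_i a_i = (0, 0)
  -> stationarity OK
Primal feasibility (all g_i <= 0): OK
Dual feasibility (all lambda_i >= 0): OK
Complementary slackness (lambda_i * g_i(x) = 0 for all i): OK

Verdict: yes, KKT holds.

yes


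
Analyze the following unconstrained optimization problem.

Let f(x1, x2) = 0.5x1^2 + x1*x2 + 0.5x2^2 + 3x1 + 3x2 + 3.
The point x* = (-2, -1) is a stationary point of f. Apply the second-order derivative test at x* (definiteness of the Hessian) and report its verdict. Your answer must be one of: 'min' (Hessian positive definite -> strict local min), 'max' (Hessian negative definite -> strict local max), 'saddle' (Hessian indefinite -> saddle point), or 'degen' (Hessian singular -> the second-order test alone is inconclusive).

Compute the Hessian H = grad^2 f:
  H = [[1, 1], [1, 1]]
Verify stationarity: grad f(x*) = H x* + g = (0, 0).
Eigenvalues of H: 0, 2.
H has a zero eigenvalue (singular; positive semidefinite but not definite), so H is neither positive definite, negative definite, nor indefinite. The second-order test alone is inconclusive -> degen.
(Indeed, f is constant along the null direction of H through x*, so x* is not a strict local extremum.)

degen


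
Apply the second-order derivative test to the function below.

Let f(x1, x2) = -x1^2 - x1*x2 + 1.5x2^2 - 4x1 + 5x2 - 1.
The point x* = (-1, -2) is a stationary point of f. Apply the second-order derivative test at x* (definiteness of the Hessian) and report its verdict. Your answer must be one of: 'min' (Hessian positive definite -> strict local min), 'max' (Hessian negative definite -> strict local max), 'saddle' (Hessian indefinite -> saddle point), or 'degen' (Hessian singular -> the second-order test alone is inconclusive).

Compute the Hessian H = grad^2 f:
  H = [[-2, -1], [-1, 3]]
Verify stationarity: grad f(x*) = H x* + g = (0, 0).
Eigenvalues of H: -2.1926, 3.1926.
Eigenvalues have mixed signs, so H is indefinite -> x* is a saddle point.

saddle


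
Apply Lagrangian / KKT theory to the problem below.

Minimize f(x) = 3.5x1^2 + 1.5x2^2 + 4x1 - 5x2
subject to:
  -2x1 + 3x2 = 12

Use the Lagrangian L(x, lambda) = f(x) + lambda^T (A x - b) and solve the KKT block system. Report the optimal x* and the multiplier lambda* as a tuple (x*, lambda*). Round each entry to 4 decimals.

Form the Lagrangian:
  L(x, lambda) = (1/2) x^T Q x + c^T x + lambda^T (A x - b)
Stationarity (grad_x L = 0): Q x + c + A^T lambda = 0.
Primal feasibility: A x = b.

This gives the KKT block system:
  [ Q   A^T ] [ x     ]   [-c ]
  [ A    0  ] [ lambda ] = [ b ]

Solving the linear system:
  x*      = (-1.04, 3.3067)
  lambda* = (-1.64)
  f(x*)   = -0.5067

x* = (-1.04, 3.3067), lambda* = (-1.64)


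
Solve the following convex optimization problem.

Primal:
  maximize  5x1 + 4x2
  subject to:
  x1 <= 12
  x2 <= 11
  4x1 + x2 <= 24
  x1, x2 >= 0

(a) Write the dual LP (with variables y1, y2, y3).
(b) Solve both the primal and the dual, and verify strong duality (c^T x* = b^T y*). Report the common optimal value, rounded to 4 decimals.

The standard primal-dual pair for 'max c^T x s.t. A x <= b, x >= 0' is:
  Dual:  min b^T y  s.t.  A^T y >= c,  y >= 0.

So the dual LP is:
  minimize  12y1 + 11y2 + 24y3
  subject to:
    y1 + 4y3 >= 5
    y2 + y3 >= 4
    y1, y2, y3 >= 0

Solving the primal: x* = (3.25, 11).
  primal value c^T x* = 60.25.
Solving the dual: y* = (0, 2.75, 1.25).
  dual value b^T y* = 60.25.
Strong duality: c^T x* = b^T y*. Confirmed.

60.25


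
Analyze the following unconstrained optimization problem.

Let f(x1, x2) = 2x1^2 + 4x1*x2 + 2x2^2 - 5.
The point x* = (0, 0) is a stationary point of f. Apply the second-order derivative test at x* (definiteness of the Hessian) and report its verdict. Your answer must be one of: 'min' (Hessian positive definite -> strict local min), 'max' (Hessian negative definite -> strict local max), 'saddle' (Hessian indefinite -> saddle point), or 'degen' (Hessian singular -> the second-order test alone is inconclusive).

Compute the Hessian H = grad^2 f:
  H = [[4, 4], [4, 4]]
Verify stationarity: grad f(x*) = H x* + g = (0, 0).
Eigenvalues of H: 0, 8.
H has a zero eigenvalue (singular; positive semidefinite but not definite), so H is neither positive definite, negative definite, nor indefinite. The second-order test alone is inconclusive -> degen.
(Indeed, f is constant along the null direction of H through x*, so x* is not a strict local extremum.)

degen


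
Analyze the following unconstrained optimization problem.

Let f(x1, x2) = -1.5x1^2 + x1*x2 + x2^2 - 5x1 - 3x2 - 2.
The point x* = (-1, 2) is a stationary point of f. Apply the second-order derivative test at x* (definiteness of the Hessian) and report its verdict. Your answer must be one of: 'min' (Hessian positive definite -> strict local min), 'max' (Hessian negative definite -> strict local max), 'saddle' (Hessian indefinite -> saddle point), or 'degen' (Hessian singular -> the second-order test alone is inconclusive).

Compute the Hessian H = grad^2 f:
  H = [[-3, 1], [1, 2]]
Verify stationarity: grad f(x*) = H x* + g = (0, 0).
Eigenvalues of H: -3.1926, 2.1926.
Eigenvalues have mixed signs, so H is indefinite -> x* is a saddle point.

saddle


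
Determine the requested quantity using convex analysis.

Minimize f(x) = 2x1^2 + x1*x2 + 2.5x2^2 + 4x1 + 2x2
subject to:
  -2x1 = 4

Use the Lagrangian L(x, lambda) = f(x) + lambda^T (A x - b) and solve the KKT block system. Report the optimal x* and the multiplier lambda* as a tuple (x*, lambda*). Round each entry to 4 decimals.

Form the Lagrangian:
  L(x, lambda) = (1/2) x^T Q x + c^T x + lambda^T (A x - b)
Stationarity (grad_x L = 0): Q x + c + A^T lambda = 0.
Primal feasibility: A x = b.

This gives the KKT block system:
  [ Q   A^T ] [ x     ]   [-c ]
  [ A    0  ] [ lambda ] = [ b ]

Solving the linear system:
  x*      = (-2, 0)
  lambda* = (-2)
  f(x*)   = 0

x* = (-2, 0), lambda* = (-2)


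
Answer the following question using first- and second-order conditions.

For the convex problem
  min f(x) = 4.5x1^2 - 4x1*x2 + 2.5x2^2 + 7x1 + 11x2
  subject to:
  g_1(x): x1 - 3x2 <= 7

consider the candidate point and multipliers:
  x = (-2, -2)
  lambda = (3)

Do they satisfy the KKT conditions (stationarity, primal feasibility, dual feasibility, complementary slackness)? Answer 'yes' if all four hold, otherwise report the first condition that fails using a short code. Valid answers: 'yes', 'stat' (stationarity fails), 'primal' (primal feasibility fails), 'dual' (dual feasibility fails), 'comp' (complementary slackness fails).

Gradient of f: grad f(x) = Q x + c = (-3, 9)
Constraint values g_i(x) = a_i^T x - b_i:
  g_1((-2, -2)) = -3
Stationarity residual: grad f(x) + sum_i lambda_i a_i = (0, 0)
  -> stationarity OK
Primal feasibility (all g_i <= 0): OK
Dual feasibility (all lambda_i >= 0): OK
Complementary slackness (lambda_i * g_i(x) = 0 for all i): FAILS

Verdict: the first failing condition is complementary_slackness -> comp.

comp


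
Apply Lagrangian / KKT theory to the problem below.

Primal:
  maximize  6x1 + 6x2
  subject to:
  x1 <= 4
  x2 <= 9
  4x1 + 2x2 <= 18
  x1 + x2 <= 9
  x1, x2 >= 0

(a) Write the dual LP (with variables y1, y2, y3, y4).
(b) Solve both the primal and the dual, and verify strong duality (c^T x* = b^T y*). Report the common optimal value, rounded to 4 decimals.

The standard primal-dual pair for 'max c^T x s.t. A x <= b, x >= 0' is:
  Dual:  min b^T y  s.t.  A^T y >= c,  y >= 0.

So the dual LP is:
  minimize  4y1 + 9y2 + 18y3 + 9y4
  subject to:
    y1 + 4y3 + y4 >= 6
    y2 + 2y3 + y4 >= 6
    y1, y2, y3, y4 >= 0

Solving the primal: x* = (0, 9).
  primal value c^T x* = 54.
Solving the dual: y* = (0, 3, 1.5, 0).
  dual value b^T y* = 54.
Strong duality: c^T x* = b^T y*. Confirmed.

54


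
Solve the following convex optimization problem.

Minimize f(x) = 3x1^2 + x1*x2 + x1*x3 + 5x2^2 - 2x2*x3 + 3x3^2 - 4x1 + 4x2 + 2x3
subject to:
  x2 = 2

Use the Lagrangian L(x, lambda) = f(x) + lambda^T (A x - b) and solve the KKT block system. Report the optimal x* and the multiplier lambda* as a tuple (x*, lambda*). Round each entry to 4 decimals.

Form the Lagrangian:
  L(x, lambda) = (1/2) x^T Q x + c^T x + lambda^T (A x - b)
Stationarity (grad_x L = 0): Q x + c + A^T lambda = 0.
Primal feasibility: A x = b.

This gives the KKT block system:
  [ Q   A^T ] [ x     ]   [-c ]
  [ A    0  ] [ lambda ] = [ b ]

Solving the linear system:
  x*      = (0.2857, 2, 0.2857)
  lambda* = (-23.7143)
  f(x*)   = 27.4286

x* = (0.2857, 2, 0.2857), lambda* = (-23.7143)


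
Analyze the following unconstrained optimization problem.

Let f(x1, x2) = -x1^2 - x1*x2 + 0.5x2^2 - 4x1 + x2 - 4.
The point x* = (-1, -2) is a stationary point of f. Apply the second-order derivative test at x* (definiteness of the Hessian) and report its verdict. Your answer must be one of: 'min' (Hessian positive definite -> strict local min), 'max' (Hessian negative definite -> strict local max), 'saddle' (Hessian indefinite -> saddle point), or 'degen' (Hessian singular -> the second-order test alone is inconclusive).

Compute the Hessian H = grad^2 f:
  H = [[-2, -1], [-1, 1]]
Verify stationarity: grad f(x*) = H x* + g = (0, 0).
Eigenvalues of H: -2.3028, 1.3028.
Eigenvalues have mixed signs, so H is indefinite -> x* is a saddle point.

saddle


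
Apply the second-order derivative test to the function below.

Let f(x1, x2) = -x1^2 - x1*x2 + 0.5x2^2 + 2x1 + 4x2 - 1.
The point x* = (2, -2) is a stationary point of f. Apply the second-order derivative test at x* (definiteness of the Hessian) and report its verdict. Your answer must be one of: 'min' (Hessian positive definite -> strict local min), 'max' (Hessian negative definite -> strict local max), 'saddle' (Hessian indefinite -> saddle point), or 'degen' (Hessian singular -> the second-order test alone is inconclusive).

Compute the Hessian H = grad^2 f:
  H = [[-2, -1], [-1, 1]]
Verify stationarity: grad f(x*) = H x* + g = (0, 0).
Eigenvalues of H: -2.3028, 1.3028.
Eigenvalues have mixed signs, so H is indefinite -> x* is a saddle point.

saddle


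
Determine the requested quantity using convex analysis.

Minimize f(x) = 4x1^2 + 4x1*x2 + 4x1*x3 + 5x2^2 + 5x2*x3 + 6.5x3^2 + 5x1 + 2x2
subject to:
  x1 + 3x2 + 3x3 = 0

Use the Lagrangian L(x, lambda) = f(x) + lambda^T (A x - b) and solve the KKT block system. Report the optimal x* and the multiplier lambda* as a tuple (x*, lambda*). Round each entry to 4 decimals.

Form the Lagrangian:
  L(x, lambda) = (1/2) x^T Q x + c^T x + lambda^T (A x - b)
Stationarity (grad_x L = 0): Q x + c + A^T lambda = 0.
Primal feasibility: A x = b.

This gives the KKT block system:
  [ Q   A^T ] [ x     ]   [-c ]
  [ A    0  ] [ lambda ] = [ b ]

Solving the linear system:
  x*      = (-0.7366, -0.0027, 0.2483)
  lambda* = (-0.0892)
  f(x*)   = -1.8443

x* = (-0.7366, -0.0027, 0.2483), lambda* = (-0.0892)


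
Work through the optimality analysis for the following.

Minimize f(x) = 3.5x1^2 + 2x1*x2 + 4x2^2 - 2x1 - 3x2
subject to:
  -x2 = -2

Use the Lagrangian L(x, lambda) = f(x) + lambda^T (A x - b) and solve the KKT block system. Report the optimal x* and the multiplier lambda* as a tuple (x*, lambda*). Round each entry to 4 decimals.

Form the Lagrangian:
  L(x, lambda) = (1/2) x^T Q x + c^T x + lambda^T (A x - b)
Stationarity (grad_x L = 0): Q x + c + A^T lambda = 0.
Primal feasibility: A x = b.

This gives the KKT block system:
  [ Q   A^T ] [ x     ]   [-c ]
  [ A    0  ] [ lambda ] = [ b ]

Solving the linear system:
  x*      = (-0.2857, 2)
  lambda* = (12.4286)
  f(x*)   = 9.7143

x* = (-0.2857, 2), lambda* = (12.4286)


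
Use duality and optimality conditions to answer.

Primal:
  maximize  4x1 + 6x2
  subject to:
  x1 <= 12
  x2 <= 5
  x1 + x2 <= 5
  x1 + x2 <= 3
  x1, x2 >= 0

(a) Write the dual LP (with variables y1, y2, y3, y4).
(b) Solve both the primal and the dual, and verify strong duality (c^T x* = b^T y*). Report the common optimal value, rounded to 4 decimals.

The standard primal-dual pair for 'max c^T x s.t. A x <= b, x >= 0' is:
  Dual:  min b^T y  s.t.  A^T y >= c,  y >= 0.

So the dual LP is:
  minimize  12y1 + 5y2 + 5y3 + 3y4
  subject to:
    y1 + y3 + y4 >= 4
    y2 + y3 + y4 >= 6
    y1, y2, y3, y4 >= 0

Solving the primal: x* = (0, 3).
  primal value c^T x* = 18.
Solving the dual: y* = (0, 0, 0, 6).
  dual value b^T y* = 18.
Strong duality: c^T x* = b^T y*. Confirmed.

18


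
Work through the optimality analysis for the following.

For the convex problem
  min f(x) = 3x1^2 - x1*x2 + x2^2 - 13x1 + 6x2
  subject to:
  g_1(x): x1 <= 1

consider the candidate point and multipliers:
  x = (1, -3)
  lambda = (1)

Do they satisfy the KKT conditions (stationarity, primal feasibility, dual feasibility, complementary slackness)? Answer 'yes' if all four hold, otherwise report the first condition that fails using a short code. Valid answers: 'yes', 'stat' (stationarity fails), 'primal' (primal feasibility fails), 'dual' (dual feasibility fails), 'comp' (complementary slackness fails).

Gradient of f: grad f(x) = Q x + c = (-4, -1)
Constraint values g_i(x) = a_i^T x - b_i:
  g_1((1, -3)) = 0
Stationarity residual: grad f(x) + sum_i lambda_i a_i = (-3, -1)
  -> stationarity FAILS
Primal feasibility (all g_i <= 0): OK
Dual feasibility (all lambda_i >= 0): OK
Complementary slackness (lambda_i * g_i(x) = 0 for all i): OK

Verdict: the first failing condition is stationarity -> stat.

stat


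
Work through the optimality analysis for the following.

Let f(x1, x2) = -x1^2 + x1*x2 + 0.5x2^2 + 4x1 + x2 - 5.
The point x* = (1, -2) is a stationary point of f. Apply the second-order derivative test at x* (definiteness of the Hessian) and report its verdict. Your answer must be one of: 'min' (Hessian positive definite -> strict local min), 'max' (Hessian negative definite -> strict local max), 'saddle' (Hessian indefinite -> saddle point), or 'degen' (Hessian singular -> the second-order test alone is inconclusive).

Compute the Hessian H = grad^2 f:
  H = [[-2, 1], [1, 1]]
Verify stationarity: grad f(x*) = H x* + g = (0, 0).
Eigenvalues of H: -2.3028, 1.3028.
Eigenvalues have mixed signs, so H is indefinite -> x* is a saddle point.

saddle


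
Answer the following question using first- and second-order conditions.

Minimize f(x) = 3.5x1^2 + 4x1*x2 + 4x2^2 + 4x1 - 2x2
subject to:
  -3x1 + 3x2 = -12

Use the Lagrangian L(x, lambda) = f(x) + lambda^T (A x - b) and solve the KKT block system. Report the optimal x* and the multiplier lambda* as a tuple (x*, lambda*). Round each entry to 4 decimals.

Form the Lagrangian:
  L(x, lambda) = (1/2) x^T Q x + c^T x + lambda^T (A x - b)
Stationarity (grad_x L = 0): Q x + c + A^T lambda = 0.
Primal feasibility: A x = b.

This gives the KKT block system:
  [ Q   A^T ] [ x     ]   [-c ]
  [ A    0  ] [ lambda ] = [ b ]

Solving the linear system:
  x*      = (2, -2)
  lambda* = (3.3333)
  f(x*)   = 26

x* = (2, -2), lambda* = (3.3333)


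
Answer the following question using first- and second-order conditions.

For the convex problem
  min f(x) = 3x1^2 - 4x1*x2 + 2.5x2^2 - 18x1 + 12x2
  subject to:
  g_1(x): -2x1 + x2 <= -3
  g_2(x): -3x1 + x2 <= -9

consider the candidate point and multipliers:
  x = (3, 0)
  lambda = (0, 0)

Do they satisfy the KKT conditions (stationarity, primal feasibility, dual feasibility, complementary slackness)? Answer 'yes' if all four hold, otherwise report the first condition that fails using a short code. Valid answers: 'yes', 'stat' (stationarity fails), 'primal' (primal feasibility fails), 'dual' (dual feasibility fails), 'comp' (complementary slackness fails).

Gradient of f: grad f(x) = Q x + c = (0, 0)
Constraint values g_i(x) = a_i^T x - b_i:
  g_1((3, 0)) = -3
  g_2((3, 0)) = 0
Stationarity residual: grad f(x) + sum_i lambda_i a_i = (0, 0)
  -> stationarity OK
Primal feasibility (all g_i <= 0): OK
Dual feasibility (all lambda_i >= 0): OK
Complementary slackness (lambda_i * g_i(x) = 0 for all i): OK

Verdict: yes, KKT holds.

yes


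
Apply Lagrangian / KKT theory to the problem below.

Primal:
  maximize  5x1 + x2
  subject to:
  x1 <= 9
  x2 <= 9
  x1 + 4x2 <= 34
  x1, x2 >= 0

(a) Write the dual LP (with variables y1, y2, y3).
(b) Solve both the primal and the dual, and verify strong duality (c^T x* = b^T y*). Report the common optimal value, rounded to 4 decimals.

The standard primal-dual pair for 'max c^T x s.t. A x <= b, x >= 0' is:
  Dual:  min b^T y  s.t.  A^T y >= c,  y >= 0.

So the dual LP is:
  minimize  9y1 + 9y2 + 34y3
  subject to:
    y1 + y3 >= 5
    y2 + 4y3 >= 1
    y1, y2, y3 >= 0

Solving the primal: x* = (9, 6.25).
  primal value c^T x* = 51.25.
Solving the dual: y* = (4.75, 0, 0.25).
  dual value b^T y* = 51.25.
Strong duality: c^T x* = b^T y*. Confirmed.

51.25


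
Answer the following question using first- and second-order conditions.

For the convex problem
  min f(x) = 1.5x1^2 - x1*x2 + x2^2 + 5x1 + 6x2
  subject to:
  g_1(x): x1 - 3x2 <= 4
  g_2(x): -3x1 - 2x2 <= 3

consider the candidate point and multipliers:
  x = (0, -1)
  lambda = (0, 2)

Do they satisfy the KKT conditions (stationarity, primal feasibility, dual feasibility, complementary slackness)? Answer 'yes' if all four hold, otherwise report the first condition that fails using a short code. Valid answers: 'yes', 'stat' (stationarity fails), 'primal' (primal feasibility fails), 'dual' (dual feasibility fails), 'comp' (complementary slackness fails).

Gradient of f: grad f(x) = Q x + c = (6, 4)
Constraint values g_i(x) = a_i^T x - b_i:
  g_1((0, -1)) = -1
  g_2((0, -1)) = -1
Stationarity residual: grad f(x) + sum_i lambda_i a_i = (0, 0)
  -> stationarity OK
Primal feasibility (all g_i <= 0): OK
Dual feasibility (all lambda_i >= 0): OK
Complementary slackness (lambda_i * g_i(x) = 0 for all i): FAILS

Verdict: the first failing condition is complementary_slackness -> comp.

comp


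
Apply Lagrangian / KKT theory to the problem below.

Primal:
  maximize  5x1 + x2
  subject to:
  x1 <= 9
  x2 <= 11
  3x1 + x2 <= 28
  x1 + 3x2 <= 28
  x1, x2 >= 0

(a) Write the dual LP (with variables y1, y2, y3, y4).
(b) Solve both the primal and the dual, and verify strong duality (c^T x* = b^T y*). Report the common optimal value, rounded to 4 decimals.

The standard primal-dual pair for 'max c^T x s.t. A x <= b, x >= 0' is:
  Dual:  min b^T y  s.t.  A^T y >= c,  y >= 0.

So the dual LP is:
  minimize  9y1 + 11y2 + 28y3 + 28y4
  subject to:
    y1 + 3y3 + y4 >= 5
    y2 + y3 + 3y4 >= 1
    y1, y2, y3, y4 >= 0

Solving the primal: x* = (9, 1).
  primal value c^T x* = 46.
Solving the dual: y* = (2, 0, 1, 0).
  dual value b^T y* = 46.
Strong duality: c^T x* = b^T y*. Confirmed.

46


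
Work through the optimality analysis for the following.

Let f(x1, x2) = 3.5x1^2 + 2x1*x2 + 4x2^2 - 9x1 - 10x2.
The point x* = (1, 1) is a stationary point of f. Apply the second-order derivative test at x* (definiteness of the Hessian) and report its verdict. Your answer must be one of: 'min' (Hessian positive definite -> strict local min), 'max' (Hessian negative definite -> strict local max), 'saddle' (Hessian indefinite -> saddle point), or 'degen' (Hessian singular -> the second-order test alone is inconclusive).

Compute the Hessian H = grad^2 f:
  H = [[7, 2], [2, 8]]
Verify stationarity: grad f(x*) = H x* + g = (0, 0).
Eigenvalues of H: 5.4384, 9.5616.
Both eigenvalues > 0, so H is positive definite -> x* is a strict local min.

min


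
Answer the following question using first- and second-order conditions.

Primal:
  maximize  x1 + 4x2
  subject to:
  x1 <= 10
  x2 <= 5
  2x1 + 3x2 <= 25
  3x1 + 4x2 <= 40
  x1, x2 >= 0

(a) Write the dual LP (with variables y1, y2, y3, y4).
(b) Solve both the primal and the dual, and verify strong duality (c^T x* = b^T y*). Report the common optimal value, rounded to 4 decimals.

The standard primal-dual pair for 'max c^T x s.t. A x <= b, x >= 0' is:
  Dual:  min b^T y  s.t.  A^T y >= c,  y >= 0.

So the dual LP is:
  minimize  10y1 + 5y2 + 25y3 + 40y4
  subject to:
    y1 + 2y3 + 3y4 >= 1
    y2 + 3y3 + 4y4 >= 4
    y1, y2, y3, y4 >= 0

Solving the primal: x* = (5, 5).
  primal value c^T x* = 25.
Solving the dual: y* = (0, 2.5, 0.5, 0).
  dual value b^T y* = 25.
Strong duality: c^T x* = b^T y*. Confirmed.

25


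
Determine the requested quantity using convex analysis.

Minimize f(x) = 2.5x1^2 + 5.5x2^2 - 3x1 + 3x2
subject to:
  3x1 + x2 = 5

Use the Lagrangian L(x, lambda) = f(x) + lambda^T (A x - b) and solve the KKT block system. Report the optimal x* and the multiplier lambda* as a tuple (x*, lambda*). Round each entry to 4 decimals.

Form the Lagrangian:
  L(x, lambda) = (1/2) x^T Q x + c^T x + lambda^T (A x - b)
Stationarity (grad_x L = 0): Q x + c + A^T lambda = 0.
Primal feasibility: A x = b.

This gives the KKT block system:
  [ Q   A^T ] [ x     ]   [-c ]
  [ A    0  ] [ lambda ] = [ b ]

Solving the linear system:
  x*      = (1.7019, -0.1058)
  lambda* = (-1.8365)
  f(x*)   = 1.8798

x* = (1.7019, -0.1058), lambda* = (-1.8365)


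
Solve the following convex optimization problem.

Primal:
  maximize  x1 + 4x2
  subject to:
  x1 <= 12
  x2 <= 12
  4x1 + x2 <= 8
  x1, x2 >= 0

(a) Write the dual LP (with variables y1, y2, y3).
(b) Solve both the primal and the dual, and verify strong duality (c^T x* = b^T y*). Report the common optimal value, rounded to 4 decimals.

The standard primal-dual pair for 'max c^T x s.t. A x <= b, x >= 0' is:
  Dual:  min b^T y  s.t.  A^T y >= c,  y >= 0.

So the dual LP is:
  minimize  12y1 + 12y2 + 8y3
  subject to:
    y1 + 4y3 >= 1
    y2 + y3 >= 4
    y1, y2, y3 >= 0

Solving the primal: x* = (0, 8).
  primal value c^T x* = 32.
Solving the dual: y* = (0, 0, 4).
  dual value b^T y* = 32.
Strong duality: c^T x* = b^T y*. Confirmed.

32


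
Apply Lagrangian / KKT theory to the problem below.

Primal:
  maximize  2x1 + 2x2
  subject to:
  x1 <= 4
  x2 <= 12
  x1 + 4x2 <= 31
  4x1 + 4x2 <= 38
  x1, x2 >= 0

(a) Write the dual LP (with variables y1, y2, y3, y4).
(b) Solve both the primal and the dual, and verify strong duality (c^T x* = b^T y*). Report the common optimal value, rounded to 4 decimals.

The standard primal-dual pair for 'max c^T x s.t. A x <= b, x >= 0' is:
  Dual:  min b^T y  s.t.  A^T y >= c,  y >= 0.

So the dual LP is:
  minimize  4y1 + 12y2 + 31y3 + 38y4
  subject to:
    y1 + y3 + 4y4 >= 2
    y2 + 4y3 + 4y4 >= 2
    y1, y2, y3, y4 >= 0

Solving the primal: x* = (4, 5.5).
  primal value c^T x* = 19.
Solving the dual: y* = (0, 0, 0, 0.5).
  dual value b^T y* = 19.
Strong duality: c^T x* = b^T y*. Confirmed.

19


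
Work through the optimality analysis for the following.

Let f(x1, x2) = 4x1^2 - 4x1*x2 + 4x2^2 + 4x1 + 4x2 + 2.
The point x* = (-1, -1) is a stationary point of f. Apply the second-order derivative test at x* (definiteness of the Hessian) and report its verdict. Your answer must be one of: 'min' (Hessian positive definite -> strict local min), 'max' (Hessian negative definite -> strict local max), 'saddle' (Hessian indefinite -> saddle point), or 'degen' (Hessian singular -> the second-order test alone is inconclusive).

Compute the Hessian H = grad^2 f:
  H = [[8, -4], [-4, 8]]
Verify stationarity: grad f(x*) = H x* + g = (0, 0).
Eigenvalues of H: 4, 12.
Both eigenvalues > 0, so H is positive definite -> x* is a strict local min.

min


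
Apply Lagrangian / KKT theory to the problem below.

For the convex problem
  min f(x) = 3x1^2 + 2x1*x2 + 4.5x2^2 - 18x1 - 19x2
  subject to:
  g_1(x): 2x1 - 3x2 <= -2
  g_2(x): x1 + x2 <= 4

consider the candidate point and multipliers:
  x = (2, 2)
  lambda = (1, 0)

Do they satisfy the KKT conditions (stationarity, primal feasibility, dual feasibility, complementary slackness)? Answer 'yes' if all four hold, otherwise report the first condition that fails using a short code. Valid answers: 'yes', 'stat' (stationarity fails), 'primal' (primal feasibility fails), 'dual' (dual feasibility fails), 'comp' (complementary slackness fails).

Gradient of f: grad f(x) = Q x + c = (-2, 3)
Constraint values g_i(x) = a_i^T x - b_i:
  g_1((2, 2)) = 0
  g_2((2, 2)) = 0
Stationarity residual: grad f(x) + sum_i lambda_i a_i = (0, 0)
  -> stationarity OK
Primal feasibility (all g_i <= 0): OK
Dual feasibility (all lambda_i >= 0): OK
Complementary slackness (lambda_i * g_i(x) = 0 for all i): OK

Verdict: yes, KKT holds.

yes


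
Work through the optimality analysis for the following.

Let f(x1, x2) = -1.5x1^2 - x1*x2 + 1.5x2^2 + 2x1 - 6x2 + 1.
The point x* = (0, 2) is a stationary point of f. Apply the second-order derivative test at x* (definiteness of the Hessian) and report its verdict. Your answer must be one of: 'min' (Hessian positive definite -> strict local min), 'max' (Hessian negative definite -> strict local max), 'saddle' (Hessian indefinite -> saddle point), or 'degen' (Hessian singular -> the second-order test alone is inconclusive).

Compute the Hessian H = grad^2 f:
  H = [[-3, -1], [-1, 3]]
Verify stationarity: grad f(x*) = H x* + g = (0, 0).
Eigenvalues of H: -3.1623, 3.1623.
Eigenvalues have mixed signs, so H is indefinite -> x* is a saddle point.

saddle


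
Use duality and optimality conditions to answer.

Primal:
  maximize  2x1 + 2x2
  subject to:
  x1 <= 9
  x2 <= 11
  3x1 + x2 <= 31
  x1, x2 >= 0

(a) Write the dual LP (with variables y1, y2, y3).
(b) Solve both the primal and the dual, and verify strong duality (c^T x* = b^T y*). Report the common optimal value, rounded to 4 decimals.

The standard primal-dual pair for 'max c^T x s.t. A x <= b, x >= 0' is:
  Dual:  min b^T y  s.t.  A^T y >= c,  y >= 0.

So the dual LP is:
  minimize  9y1 + 11y2 + 31y3
  subject to:
    y1 + 3y3 >= 2
    y2 + y3 >= 2
    y1, y2, y3 >= 0

Solving the primal: x* = (6.6667, 11).
  primal value c^T x* = 35.3333.
Solving the dual: y* = (0, 1.3333, 0.6667).
  dual value b^T y* = 35.3333.
Strong duality: c^T x* = b^T y*. Confirmed.

35.3333


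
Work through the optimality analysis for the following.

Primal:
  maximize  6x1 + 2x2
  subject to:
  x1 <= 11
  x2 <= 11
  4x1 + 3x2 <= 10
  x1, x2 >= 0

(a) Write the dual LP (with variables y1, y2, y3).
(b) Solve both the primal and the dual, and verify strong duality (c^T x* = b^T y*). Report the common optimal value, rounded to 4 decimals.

The standard primal-dual pair for 'max c^T x s.t. A x <= b, x >= 0' is:
  Dual:  min b^T y  s.t.  A^T y >= c,  y >= 0.

So the dual LP is:
  minimize  11y1 + 11y2 + 10y3
  subject to:
    y1 + 4y3 >= 6
    y2 + 3y3 >= 2
    y1, y2, y3 >= 0

Solving the primal: x* = (2.5, 0).
  primal value c^T x* = 15.
Solving the dual: y* = (0, 0, 1.5).
  dual value b^T y* = 15.
Strong duality: c^T x* = b^T y*. Confirmed.

15


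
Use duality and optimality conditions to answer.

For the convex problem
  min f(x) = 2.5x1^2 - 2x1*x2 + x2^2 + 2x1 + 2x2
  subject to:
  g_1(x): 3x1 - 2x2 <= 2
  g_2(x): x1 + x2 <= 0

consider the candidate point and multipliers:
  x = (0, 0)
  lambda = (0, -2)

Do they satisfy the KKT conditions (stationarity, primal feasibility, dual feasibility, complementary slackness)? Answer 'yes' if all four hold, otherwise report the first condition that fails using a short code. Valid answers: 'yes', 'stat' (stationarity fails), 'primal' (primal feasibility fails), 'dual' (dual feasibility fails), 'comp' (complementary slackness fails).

Gradient of f: grad f(x) = Q x + c = (2, 2)
Constraint values g_i(x) = a_i^T x - b_i:
  g_1((0, 0)) = -2
  g_2((0, 0)) = 0
Stationarity residual: grad f(x) + sum_i lambda_i a_i = (0, 0)
  -> stationarity OK
Primal feasibility (all g_i <= 0): OK
Dual feasibility (all lambda_i >= 0): FAILS
Complementary slackness (lambda_i * g_i(x) = 0 for all i): OK

Verdict: the first failing condition is dual_feasibility -> dual.

dual


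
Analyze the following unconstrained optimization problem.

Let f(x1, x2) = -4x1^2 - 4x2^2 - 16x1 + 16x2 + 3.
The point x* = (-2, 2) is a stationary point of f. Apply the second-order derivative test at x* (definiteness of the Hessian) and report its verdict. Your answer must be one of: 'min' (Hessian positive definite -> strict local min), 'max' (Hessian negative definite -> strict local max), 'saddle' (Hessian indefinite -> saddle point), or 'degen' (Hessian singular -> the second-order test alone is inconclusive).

Compute the Hessian H = grad^2 f:
  H = [[-8, 0], [0, -8]]
Verify stationarity: grad f(x*) = H x* + g = (0, 0).
Eigenvalues of H: -8, -8.
Both eigenvalues < 0, so H is negative definite -> x* is a strict local max.

max


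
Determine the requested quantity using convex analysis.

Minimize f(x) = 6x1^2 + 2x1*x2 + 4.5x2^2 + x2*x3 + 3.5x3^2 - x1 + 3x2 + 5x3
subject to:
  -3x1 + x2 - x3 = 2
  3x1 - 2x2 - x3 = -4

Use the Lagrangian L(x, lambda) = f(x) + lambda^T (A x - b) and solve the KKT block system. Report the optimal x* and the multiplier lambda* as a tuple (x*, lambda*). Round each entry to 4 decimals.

Form the Lagrangian:
  L(x, lambda) = (1/2) x^T Q x + c^T x + lambda^T (A x - b)
Stationarity (grad_x L = 0): Q x + c + A^T lambda = 0.
Primal feasibility: A x = b.

This gives the KKT block system:
  [ Q   A^T ] [ x     ]   [-c ]
  [ A    0  ] [ lambda ] = [ b ]

Solving the linear system:
  x*      = (-0.6441, 0.7119, 0.6441)
  lambda* = (3.8927, 6.3277)
  f(x*)   = 11.7627

x* = (-0.6441, 0.7119, 0.6441), lambda* = (3.8927, 6.3277)


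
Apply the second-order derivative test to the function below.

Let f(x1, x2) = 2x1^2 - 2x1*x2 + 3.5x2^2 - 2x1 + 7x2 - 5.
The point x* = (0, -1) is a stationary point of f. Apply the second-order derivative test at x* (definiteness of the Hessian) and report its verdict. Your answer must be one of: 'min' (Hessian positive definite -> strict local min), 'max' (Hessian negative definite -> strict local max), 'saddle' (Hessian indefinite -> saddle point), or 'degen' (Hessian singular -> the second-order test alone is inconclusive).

Compute the Hessian H = grad^2 f:
  H = [[4, -2], [-2, 7]]
Verify stationarity: grad f(x*) = H x* + g = (0, 0).
Eigenvalues of H: 3, 8.
Both eigenvalues > 0, so H is positive definite -> x* is a strict local min.

min


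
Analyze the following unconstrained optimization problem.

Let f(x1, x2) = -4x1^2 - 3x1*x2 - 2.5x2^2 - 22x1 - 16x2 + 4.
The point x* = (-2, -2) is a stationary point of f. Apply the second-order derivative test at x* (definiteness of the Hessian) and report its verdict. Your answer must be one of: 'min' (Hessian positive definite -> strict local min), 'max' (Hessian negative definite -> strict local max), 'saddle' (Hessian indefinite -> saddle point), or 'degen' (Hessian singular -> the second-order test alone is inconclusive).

Compute the Hessian H = grad^2 f:
  H = [[-8, -3], [-3, -5]]
Verify stationarity: grad f(x*) = H x* + g = (0, 0).
Eigenvalues of H: -9.8541, -3.1459.
Both eigenvalues < 0, so H is negative definite -> x* is a strict local max.

max


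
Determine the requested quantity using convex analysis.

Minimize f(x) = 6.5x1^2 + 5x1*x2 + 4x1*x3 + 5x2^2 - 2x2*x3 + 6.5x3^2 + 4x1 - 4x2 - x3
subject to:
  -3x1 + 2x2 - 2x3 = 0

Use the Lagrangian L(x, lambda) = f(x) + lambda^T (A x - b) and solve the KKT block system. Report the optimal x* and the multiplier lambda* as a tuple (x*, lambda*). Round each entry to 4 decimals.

Form the Lagrangian:
  L(x, lambda) = (1/2) x^T Q x + c^T x + lambda^T (A x - b)
Stationarity (grad_x L = 0): Q x + c + A^T lambda = 0.
Primal feasibility: A x = b.

This gives the KKT block system:
  [ Q   A^T ] [ x     ]   [-c ]
  [ A    0  ] [ lambda ] = [ b ]

Solving the linear system:
  x*      = (-0.1292, 0.2122, 0.406)
  lambda* = (1.6683)
  f(x*)   = -0.8857

x* = (-0.1292, 0.2122, 0.406), lambda* = (1.6683)


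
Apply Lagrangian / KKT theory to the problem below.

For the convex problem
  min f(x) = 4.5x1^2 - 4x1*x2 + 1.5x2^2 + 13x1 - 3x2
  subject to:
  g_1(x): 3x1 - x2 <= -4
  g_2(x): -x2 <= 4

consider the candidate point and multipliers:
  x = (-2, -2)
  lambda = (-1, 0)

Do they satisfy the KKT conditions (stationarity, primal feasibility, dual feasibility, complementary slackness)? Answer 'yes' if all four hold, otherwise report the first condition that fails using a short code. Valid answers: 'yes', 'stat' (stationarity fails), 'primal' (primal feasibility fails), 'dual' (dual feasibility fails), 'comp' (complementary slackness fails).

Gradient of f: grad f(x) = Q x + c = (3, -1)
Constraint values g_i(x) = a_i^T x - b_i:
  g_1((-2, -2)) = 0
  g_2((-2, -2)) = -2
Stationarity residual: grad f(x) + sum_i lambda_i a_i = (0, 0)
  -> stationarity OK
Primal feasibility (all g_i <= 0): OK
Dual feasibility (all lambda_i >= 0): FAILS
Complementary slackness (lambda_i * g_i(x) = 0 for all i): OK

Verdict: the first failing condition is dual_feasibility -> dual.

dual


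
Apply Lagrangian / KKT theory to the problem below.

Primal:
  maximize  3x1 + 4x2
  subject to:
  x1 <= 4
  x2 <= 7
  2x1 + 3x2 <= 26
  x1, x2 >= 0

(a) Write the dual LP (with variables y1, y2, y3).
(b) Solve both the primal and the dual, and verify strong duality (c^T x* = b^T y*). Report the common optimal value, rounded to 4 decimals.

The standard primal-dual pair for 'max c^T x s.t. A x <= b, x >= 0' is:
  Dual:  min b^T y  s.t.  A^T y >= c,  y >= 0.

So the dual LP is:
  minimize  4y1 + 7y2 + 26y3
  subject to:
    y1 + 2y3 >= 3
    y2 + 3y3 >= 4
    y1, y2, y3 >= 0

Solving the primal: x* = (4, 6).
  primal value c^T x* = 36.
Solving the dual: y* = (0.3333, 0, 1.3333).
  dual value b^T y* = 36.
Strong duality: c^T x* = b^T y*. Confirmed.

36


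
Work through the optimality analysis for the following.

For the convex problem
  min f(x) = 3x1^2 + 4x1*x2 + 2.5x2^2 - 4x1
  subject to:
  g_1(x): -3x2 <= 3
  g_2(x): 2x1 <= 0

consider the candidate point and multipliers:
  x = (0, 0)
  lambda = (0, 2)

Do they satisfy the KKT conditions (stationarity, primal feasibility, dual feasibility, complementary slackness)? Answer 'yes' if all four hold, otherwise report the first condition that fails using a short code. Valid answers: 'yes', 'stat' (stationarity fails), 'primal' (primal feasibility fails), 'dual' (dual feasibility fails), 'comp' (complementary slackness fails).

Gradient of f: grad f(x) = Q x + c = (-4, 0)
Constraint values g_i(x) = a_i^T x - b_i:
  g_1((0, 0)) = -3
  g_2((0, 0)) = 0
Stationarity residual: grad f(x) + sum_i lambda_i a_i = (0, 0)
  -> stationarity OK
Primal feasibility (all g_i <= 0): OK
Dual feasibility (all lambda_i >= 0): OK
Complementary slackness (lambda_i * g_i(x) = 0 for all i): OK

Verdict: yes, KKT holds.

yes


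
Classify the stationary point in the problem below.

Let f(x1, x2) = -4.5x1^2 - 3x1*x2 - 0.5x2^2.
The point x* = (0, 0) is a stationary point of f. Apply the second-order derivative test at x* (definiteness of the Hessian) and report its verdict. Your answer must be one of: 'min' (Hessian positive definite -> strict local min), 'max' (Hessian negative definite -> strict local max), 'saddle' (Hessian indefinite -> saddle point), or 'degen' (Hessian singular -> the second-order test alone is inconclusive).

Compute the Hessian H = grad^2 f:
  H = [[-9, -3], [-3, -1]]
Verify stationarity: grad f(x*) = H x* + g = (0, 0).
Eigenvalues of H: -10, 0.
H has a zero eigenvalue (singular; negative semidefinite but not definite), so H is neither positive definite, negative definite, nor indefinite. The second-order test alone is inconclusive -> degen.
(Indeed, f is constant along the null direction of H through x*, so x* is not a strict local extremum.)

degen


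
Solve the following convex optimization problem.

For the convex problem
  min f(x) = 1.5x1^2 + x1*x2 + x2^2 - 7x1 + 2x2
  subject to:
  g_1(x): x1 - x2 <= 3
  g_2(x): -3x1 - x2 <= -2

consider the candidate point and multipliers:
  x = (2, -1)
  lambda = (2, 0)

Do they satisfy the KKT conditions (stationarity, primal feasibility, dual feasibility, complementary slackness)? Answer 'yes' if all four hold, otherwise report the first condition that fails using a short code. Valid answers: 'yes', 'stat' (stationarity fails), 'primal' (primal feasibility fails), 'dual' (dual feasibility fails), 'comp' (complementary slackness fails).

Gradient of f: grad f(x) = Q x + c = (-2, 2)
Constraint values g_i(x) = a_i^T x - b_i:
  g_1((2, -1)) = 0
  g_2((2, -1)) = -3
Stationarity residual: grad f(x) + sum_i lambda_i a_i = (0, 0)
  -> stationarity OK
Primal feasibility (all g_i <= 0): OK
Dual feasibility (all lambda_i >= 0): OK
Complementary slackness (lambda_i * g_i(x) = 0 for all i): OK

Verdict: yes, KKT holds.

yes


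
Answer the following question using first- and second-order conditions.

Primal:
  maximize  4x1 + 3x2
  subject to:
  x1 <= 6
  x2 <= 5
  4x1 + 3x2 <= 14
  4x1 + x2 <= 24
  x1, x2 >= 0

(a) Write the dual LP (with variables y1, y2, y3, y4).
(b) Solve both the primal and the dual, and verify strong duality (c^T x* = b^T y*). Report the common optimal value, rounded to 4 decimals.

The standard primal-dual pair for 'max c^T x s.t. A x <= b, x >= 0' is:
  Dual:  min b^T y  s.t.  A^T y >= c,  y >= 0.

So the dual LP is:
  minimize  6y1 + 5y2 + 14y3 + 24y4
  subject to:
    y1 + 4y3 + 4y4 >= 4
    y2 + 3y3 + y4 >= 3
    y1, y2, y3, y4 >= 0

Solving the primal: x* = (3.5, 0).
  primal value c^T x* = 14.
Solving the dual: y* = (0, 0, 1, 0).
  dual value b^T y* = 14.
Strong duality: c^T x* = b^T y*. Confirmed.

14


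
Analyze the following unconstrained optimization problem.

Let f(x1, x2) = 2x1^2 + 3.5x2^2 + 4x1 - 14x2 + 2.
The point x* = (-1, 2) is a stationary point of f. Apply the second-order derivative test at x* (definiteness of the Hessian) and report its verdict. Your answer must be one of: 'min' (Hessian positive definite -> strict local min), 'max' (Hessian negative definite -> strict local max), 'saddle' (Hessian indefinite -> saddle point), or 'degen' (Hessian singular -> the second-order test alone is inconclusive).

Compute the Hessian H = grad^2 f:
  H = [[4, 0], [0, 7]]
Verify stationarity: grad f(x*) = H x* + g = (0, 0).
Eigenvalues of H: 4, 7.
Both eigenvalues > 0, so H is positive definite -> x* is a strict local min.

min


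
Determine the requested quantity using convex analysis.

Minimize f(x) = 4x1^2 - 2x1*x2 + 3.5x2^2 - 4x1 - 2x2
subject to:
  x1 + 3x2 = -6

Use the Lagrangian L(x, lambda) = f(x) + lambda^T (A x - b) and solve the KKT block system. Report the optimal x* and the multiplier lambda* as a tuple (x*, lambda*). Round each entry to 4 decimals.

Form the Lagrangian:
  L(x, lambda) = (1/2) x^T Q x + c^T x + lambda^T (A x - b)
Stationarity (grad_x L = 0): Q x + c + A^T lambda = 0.
Primal feasibility: A x = b.

This gives the KKT block system:
  [ Q   A^T ] [ x     ]   [-c ]
  [ A    0  ] [ lambda ] = [ b ]

Solving the linear system:
  x*      = (-0.5275, -1.8242)
  lambda* = (4.5714)
  f(x*)   = 16.5934

x* = (-0.5275, -1.8242), lambda* = (4.5714)
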